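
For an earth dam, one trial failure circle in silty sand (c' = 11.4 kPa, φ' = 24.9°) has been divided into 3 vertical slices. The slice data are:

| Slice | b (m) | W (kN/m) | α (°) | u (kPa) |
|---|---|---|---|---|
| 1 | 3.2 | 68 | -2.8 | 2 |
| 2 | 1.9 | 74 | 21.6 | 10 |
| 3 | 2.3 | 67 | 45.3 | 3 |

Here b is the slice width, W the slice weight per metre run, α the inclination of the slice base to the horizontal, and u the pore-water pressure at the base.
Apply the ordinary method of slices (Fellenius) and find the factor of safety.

FS = 2.31

Ordinary method of slices: FS = Σ[c'·Δl_i + (W_i cosα_i − u_i·Δl_i)·tanφ'] / Σ W_i sinα_i, with Δl_i = b_i / cosα_i.
Slice 1: Δl = 3.2/cos(-2.8°) = 3.204 m; N'_1 = 68·cos(-2.8°) − 2·3.204 = 61.5; c'Δl = 36.52; W sinα = -3.3
Slice 2: Δl = 1.9/cos21.6° = 2.044 m; N'_2 = 74·cos21.6° − 10·2.044 = 48.4; c'Δl = 23.30; W sinα = 27.2
Slice 3: Δl = 2.3/cos45.3° = 3.270 m; N'_3 = 67·cos45.3° − 3·3.270 = 37.3; c'Δl = 37.28; W sinα = 47.6
Σc'Δl = 97.1 kN/m; ΣN' = 147.2 kN/m; ΣW sinα = 71.5 kN/m
Resisting = 97.1 + 147.2·tan24.9° = 97.1 + 68.3 = 165.4 kN/m
FS = 165.4 / 71.5 = 2.312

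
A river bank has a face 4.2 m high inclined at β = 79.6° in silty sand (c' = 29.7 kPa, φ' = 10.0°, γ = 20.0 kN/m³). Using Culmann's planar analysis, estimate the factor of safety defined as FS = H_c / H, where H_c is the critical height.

FS = 2.10

H_c = (4c'/γ) · sinβ cosφ' / [1 − cos(β − φ')]
    = (4·29.7/20.0) · sin79.6°·cos10.0° / [1 − cos69.6°]
    = 5.940 · 0.9686 / 0.6514 = 8.83 m
FS = H_c / H = 8.83 / 4.2 = 2.103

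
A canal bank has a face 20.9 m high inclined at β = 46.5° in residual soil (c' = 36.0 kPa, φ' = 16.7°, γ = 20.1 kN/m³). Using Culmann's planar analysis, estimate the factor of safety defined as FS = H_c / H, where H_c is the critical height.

H_c = (4c'/γ) · sinβ cosφ' / [1 − cos(β − φ')]
    = (4·36.0/20.1) · sin46.5°·cos16.7° / [1 − cos29.8°]
    = 7.164 · 0.6948 / 0.1322 = 37.64 m
FS = H_c / H = 37.64 / 20.9 = 1.801

FS = 1.80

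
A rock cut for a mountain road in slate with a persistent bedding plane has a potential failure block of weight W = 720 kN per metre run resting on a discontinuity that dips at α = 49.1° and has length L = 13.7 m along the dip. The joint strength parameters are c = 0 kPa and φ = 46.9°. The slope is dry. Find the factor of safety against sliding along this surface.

Resolving the block weight along and normal to the plane and applying the Mohr–Coulomb strength on the joint:
N' = W cosα = 720·cos49.1° = 471.4 kN/m
Driving force T = W sinα = 720·sin49.1° = 544.2 kN/m
Resisting force R = c·L + N'·tanφ = 0·13.7 + 471.4·tan46.9° = 0.0 + 503.8 = 503.8 kN/m
FS = R / T = 503.8 / 544.2 = 0.926

FS = 0.93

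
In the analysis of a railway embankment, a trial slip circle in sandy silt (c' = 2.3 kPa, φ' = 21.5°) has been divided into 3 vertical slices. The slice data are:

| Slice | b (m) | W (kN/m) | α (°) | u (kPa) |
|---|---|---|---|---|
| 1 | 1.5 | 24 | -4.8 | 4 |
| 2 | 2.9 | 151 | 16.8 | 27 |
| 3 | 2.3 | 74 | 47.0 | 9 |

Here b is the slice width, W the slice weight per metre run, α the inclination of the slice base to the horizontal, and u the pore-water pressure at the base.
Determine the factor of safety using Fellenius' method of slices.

FS = 0.60

Ordinary method of slices: FS = Σ[c'·Δl_i + (W_i cosα_i − u_i·Δl_i)·tanφ'] / Σ W_i sinα_i, with Δl_i = b_i / cosα_i.
Slice 1: Δl = 1.5/cos(-4.8°) = 1.505 m; N'_1 = 24·cos(-4.8°) − 4·1.505 = 17.9; c'Δl = 3.46; W sinα = -2.0
Slice 2: Δl = 2.9/cos16.8° = 3.029 m; N'_2 = 151·cos16.8° − 27·3.029 = 62.8; c'Δl = 6.97; W sinα = 43.6
Slice 3: Δl = 2.3/cos47.0° = 3.372 m; N'_3 = 74·cos47.0° − 9·3.372 = 20.1; c'Δl = 7.76; W sinα = 54.1
Σc'Δl = 18.2 kN/m; ΣN' = 100.8 kN/m; ΣW sinα = 95.8 kN/m
Resisting = 18.2 + 100.8·tan21.5° = 18.2 + 39.7 = 57.9 kN/m
FS = 57.9 / 95.8 = 0.604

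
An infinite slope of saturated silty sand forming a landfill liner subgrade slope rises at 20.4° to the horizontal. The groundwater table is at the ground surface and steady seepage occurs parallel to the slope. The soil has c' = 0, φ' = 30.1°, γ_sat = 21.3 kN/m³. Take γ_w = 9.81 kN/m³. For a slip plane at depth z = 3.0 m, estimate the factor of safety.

With seepage parallel to the slope and the water table at the surface, the effective normal stress on the slip plane uses the buoyant unit weight γ' = γ_sat − γ_w while the driving shear stress uses γ_sat:
FS = [c' + γ' z cos²β tanφ'] / [γ_sat z sinβ cosβ]
(For c' = 0 this reduces to FS = (γ'/γ_sat)·tanφ'/tanβ.)
γ' = 21.3 − 9.81 = 11.49 kN/m³
Numerator = 0.0 + 11.49·3.0·cos²20.4°·tan30.1° = 0.0 + 11.49·3.0·0.8785·0.5797 = 17.554 kPa
Denominator = 21.3·3.0·sin20.4°·cos20.4° = 21.3·3.0·0.3486·0.9373 = 20.877 kPa
FS = 17.554 / 20.877 = 0.841

FS = 0.84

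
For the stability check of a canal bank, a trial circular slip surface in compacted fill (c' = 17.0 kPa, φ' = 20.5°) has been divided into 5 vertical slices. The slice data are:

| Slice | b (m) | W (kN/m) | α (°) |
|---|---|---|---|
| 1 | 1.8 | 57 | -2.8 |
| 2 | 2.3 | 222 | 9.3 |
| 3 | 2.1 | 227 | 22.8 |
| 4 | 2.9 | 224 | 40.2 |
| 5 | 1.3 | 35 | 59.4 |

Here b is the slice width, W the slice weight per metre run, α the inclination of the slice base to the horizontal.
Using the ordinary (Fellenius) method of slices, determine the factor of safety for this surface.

Ordinary method of slices: FS = Σ[c'·Δl_i + (W_i cosα_i)·tanφ'] / Σ W_i sinα_i, with Δl_i = b_i / cosα_i.
Slice 1: Δl = 1.8/cos(-2.8°) = 1.802 m; N'_1 = 57·cos(-2.8°) = 56.9; c'Δl = 30.64; W sinα = -2.8
Slice 2: Δl = 2.3/cos9.3° = 2.331 m; N'_2 = 222·cos9.3° = 219.1; c'Δl = 39.62; W sinα = 35.9
Slice 3: Δl = 2.1/cos22.8° = 2.278 m; N'_3 = 227·cos22.8° = 209.3; c'Δl = 38.73; W sinα = 88.0
Slice 4: Δl = 2.9/cos40.2° = 3.797 m; N'_4 = 224·cos40.2° = 171.1; c'Δl = 64.55; W sinα = 144.6
Slice 5: Δl = 1.3/cos59.4° = 2.554 m; N'_5 = 35·cos59.4° = 17.8; c'Δl = 43.41; W sinα = 30.1
Σc'Δl = 216.9 kN/m; ΣN' = 674.2 kN/m; ΣW sinα = 295.8 kN/m
Resisting = 216.9 + 674.2·tan20.5° = 216.9 + 252.1 = 469.0 kN/m
FS = 469.0 / 295.8 = 1.586

FS = 1.59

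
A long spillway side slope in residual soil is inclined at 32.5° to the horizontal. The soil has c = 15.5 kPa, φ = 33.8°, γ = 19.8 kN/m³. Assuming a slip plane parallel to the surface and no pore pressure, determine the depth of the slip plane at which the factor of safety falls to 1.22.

z = 10.21 m

Setting FS = 1.22 in FS = [c + γz cos²β tanφ] / [γz sinβ cosβ] and solving for z:
z = c / [γ cosβ (FS·sinβ − cosβ·tanφ)]
  = 15.5 / [19.8·cos32.5°·(1.22·sin32.5° − cos32.5°·tan33.8°)]
  = 15.5 / [19.8·0.8434·(1.22·0.5373 − 0.8434·0.6694)]
  = 15.5 / 1.5180 = 10.211 m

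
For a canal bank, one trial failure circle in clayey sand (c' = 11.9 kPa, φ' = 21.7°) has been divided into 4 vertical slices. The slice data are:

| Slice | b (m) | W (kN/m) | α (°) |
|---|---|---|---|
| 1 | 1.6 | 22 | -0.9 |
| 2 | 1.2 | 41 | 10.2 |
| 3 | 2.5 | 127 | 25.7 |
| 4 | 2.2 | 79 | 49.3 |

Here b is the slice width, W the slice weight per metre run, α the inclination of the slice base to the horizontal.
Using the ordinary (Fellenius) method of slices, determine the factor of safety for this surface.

FS = 1.62

Ordinary method of slices: FS = Σ[c'·Δl_i + (W_i cosα_i)·tanφ'] / Σ W_i sinα_i, with Δl_i = b_i / cosα_i.
Slice 1: Δl = 1.6/cos(-0.9°) = 1.600 m; N'_1 = 22·cos(-0.9°) = 22.0; c'Δl = 19.04; W sinα = -0.3
Slice 2: Δl = 1.2/cos10.2° = 1.219 m; N'_2 = 41·cos10.2° = 40.4; c'Δl = 14.51; W sinα = 7.3
Slice 3: Δl = 2.5/cos25.7° = 2.774 m; N'_3 = 127·cos25.7° = 114.4; c'Δl = 33.02; W sinα = 55.1
Slice 4: Δl = 2.2/cos49.3° = 3.374 m; N'_4 = 79·cos49.3° = 51.5; c'Δl = 40.15; W sinα = 59.9
Σc'Δl = 106.7 kN/m; ΣN' = 228.3 kN/m; ΣW sinα = 121.9 kN/m
Resisting = 106.7 + 228.3·tan21.7° = 106.7 + 90.9 = 197.6 kN/m
FS = 197.6 / 121.9 = 1.621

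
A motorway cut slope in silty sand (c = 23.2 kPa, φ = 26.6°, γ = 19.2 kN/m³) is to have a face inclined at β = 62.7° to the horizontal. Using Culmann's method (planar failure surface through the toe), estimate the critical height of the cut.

Culmann's analysis gives the critical failure plane at α_cr = (β + φ)/2 = (62.7 + 26.6)/2 = 44.7°, and the critical height
H_c = (4c/γ) · sinβ cosφ / [1 − cos(β − φ)]
    = (4·23.2/19.2) · sin62.7°·cos26.6° / [1 − cos(36.1°)]
    = 4.833 · 0.8886·0.8942 / [1 − 0.8080]
    = 4.833 · 0.7946 / 0.1920
    = 20.00 m

H_c = 20.00 m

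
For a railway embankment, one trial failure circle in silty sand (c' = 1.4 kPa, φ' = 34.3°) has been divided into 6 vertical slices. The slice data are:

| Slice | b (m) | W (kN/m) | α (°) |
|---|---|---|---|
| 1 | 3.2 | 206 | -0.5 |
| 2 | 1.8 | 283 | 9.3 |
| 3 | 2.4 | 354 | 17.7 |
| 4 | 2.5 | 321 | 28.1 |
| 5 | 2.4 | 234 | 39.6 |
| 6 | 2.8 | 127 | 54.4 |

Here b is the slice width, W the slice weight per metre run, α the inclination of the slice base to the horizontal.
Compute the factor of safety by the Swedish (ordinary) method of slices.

FS = 1.72

Ordinary method of slices: FS = Σ[c'·Δl_i + (W_i cosα_i)·tanφ'] / Σ W_i sinα_i, with Δl_i = b_i / cosα_i.
Slice 1: Δl = 3.2/cos(-0.5°) = 3.200 m; N'_1 = 206·cos(-0.5°) = 206.0; c'Δl = 4.48; W sinα = -1.8
Slice 2: Δl = 1.8/cos9.3° = 1.824 m; N'_2 = 283·cos9.3° = 279.3; c'Δl = 2.55; W sinα = 45.7
Slice 3: Δl = 2.4/cos17.7° = 2.519 m; N'_3 = 354·cos17.7° = 337.2; c'Δl = 3.53; W sinα = 107.6
Slice 4: Δl = 2.5/cos28.1° = 2.834 m; N'_4 = 321·cos28.1° = 283.2; c'Δl = 3.97; W sinα = 151.2
Slice 5: Δl = 2.4/cos39.6° = 3.115 m; N'_5 = 234·cos39.6° = 180.3; c'Δl = 4.36; W sinα = 149.2
Slice 6: Δl = 2.8/cos54.4° = 4.810 m; N'_6 = 127·cos54.4° = 73.9; c'Δl = 6.73; W sinα = 103.3
Σc'Δl = 25.6 kN/m; ΣN' = 1359.9 kN/m; ΣW sinα = 555.2 kN/m
Resisting = 25.6 + 1359.9·tan34.3° = 25.6 + 927.7 = 953.3 kN/m
FS = 953.3 / 555.2 = 1.717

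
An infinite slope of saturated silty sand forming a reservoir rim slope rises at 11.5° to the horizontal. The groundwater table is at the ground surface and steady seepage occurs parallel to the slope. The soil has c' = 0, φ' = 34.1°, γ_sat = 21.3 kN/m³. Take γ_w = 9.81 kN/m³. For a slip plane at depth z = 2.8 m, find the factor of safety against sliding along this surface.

With seepage parallel to the slope and the water table at the surface, the effective normal stress on the slip plane uses the buoyant unit weight γ' = γ_sat − γ_w while the driving shear stress uses γ_sat:
FS = [c' + γ' z cos²β tanφ'] / [γ_sat z sinβ cosβ]
(For c' = 0 this reduces to FS = (γ'/γ_sat)·tanφ'/tanβ.)
γ' = 21.3 − 9.81 = 11.49 kN/m³
Numerator = 0.0 + 11.49·2.8·cos²11.5°·tan34.1° = 0.0 + 11.49·2.8·0.9603·0.6771 = 20.916 kPa
Denominator = 21.3·2.8·sin11.5°·cos11.5° = 21.3·2.8·0.1994·0.9799 = 11.652 kPa
FS = 20.916 / 11.652 = 1.795

FS = 1.80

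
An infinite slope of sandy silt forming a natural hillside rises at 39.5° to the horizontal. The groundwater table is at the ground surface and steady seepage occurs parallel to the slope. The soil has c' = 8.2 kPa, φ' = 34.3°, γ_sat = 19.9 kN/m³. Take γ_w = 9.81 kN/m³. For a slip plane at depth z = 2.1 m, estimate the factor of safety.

FS = 0.82

With seepage parallel to the slope and the water table at the surface, the effective normal stress on the slip plane uses the buoyant unit weight γ' = γ_sat − γ_w while the driving shear stress uses γ_sat:
FS = [c' + γ' z cos²β tanφ'] / [γ_sat z sinβ cosβ]
γ' = 19.9 − 9.81 = 10.09 kN/m³
Numerator = 8.2 + 10.09·2.1·cos²39.5°·tan34.3° = 8.2 + 10.09·2.1·0.5954·0.6822 = 16.806 kPa
Denominator = 19.9·2.1·sin39.5°·cos39.5° = 19.9·2.1·0.6361·0.7716 = 20.511 kPa
FS = 16.806 / 20.511 = 0.819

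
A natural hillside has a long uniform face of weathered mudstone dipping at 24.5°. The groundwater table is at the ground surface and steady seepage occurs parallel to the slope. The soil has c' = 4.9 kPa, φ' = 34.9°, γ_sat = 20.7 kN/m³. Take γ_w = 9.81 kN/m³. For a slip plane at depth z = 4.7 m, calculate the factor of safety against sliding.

FS = 0.94

With seepage parallel to the slope and the water table at the surface, the effective normal stress on the slip plane uses the buoyant unit weight γ' = γ_sat − γ_w while the driving shear stress uses γ_sat:
FS = [c' + γ' z cos²β tanφ'] / [γ_sat z sinβ cosβ]
γ' = 20.7 − 9.81 = 10.89 kN/m³
Numerator = 4.9 + 10.89·4.7·cos²24.5°·tan34.9° = 4.9 + 10.89·4.7·0.8280·0.6976 = 34.465 kPa
Denominator = 20.7·4.7·sin24.5°·cos24.5° = 20.7·4.7·0.4147·0.9100 = 36.713 kPa
FS = 34.465 / 36.713 = 0.939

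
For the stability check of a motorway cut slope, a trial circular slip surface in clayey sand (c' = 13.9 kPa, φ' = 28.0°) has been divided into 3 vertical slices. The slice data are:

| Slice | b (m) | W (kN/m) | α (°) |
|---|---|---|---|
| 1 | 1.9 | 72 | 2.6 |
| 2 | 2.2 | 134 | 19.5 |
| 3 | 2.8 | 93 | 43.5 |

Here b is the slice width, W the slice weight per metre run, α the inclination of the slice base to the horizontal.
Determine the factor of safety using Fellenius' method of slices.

FS = 2.27

Ordinary method of slices: FS = Σ[c'·Δl_i + (W_i cosα_i)·tanφ'] / Σ W_i sinα_i, with Δl_i = b_i / cosα_i.
Slice 1: Δl = 1.9/cos2.6° = 1.902 m; N'_1 = 72·cos2.6° = 71.9; c'Δl = 26.44; W sinα = 3.3
Slice 2: Δl = 2.2/cos19.5° = 2.334 m; N'_2 = 134·cos19.5° = 126.3; c'Δl = 32.44; W sinα = 44.7
Slice 3: Δl = 2.8/cos43.5° = 3.860 m; N'_3 = 93·cos43.5° = 67.5; c'Δl = 53.66; W sinα = 64.0
Σc'Δl = 112.5 kN/m; ΣN' = 265.7 kN/m; ΣW sinα = 112.0 kN/m
Resisting = 112.5 + 265.7·tan28.0° = 112.5 + 141.3 = 253.8 kN/m
FS = 253.8 / 112.0 = 2.266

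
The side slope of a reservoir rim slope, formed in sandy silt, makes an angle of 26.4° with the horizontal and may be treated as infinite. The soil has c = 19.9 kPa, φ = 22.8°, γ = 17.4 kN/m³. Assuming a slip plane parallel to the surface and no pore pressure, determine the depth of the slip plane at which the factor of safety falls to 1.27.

z = 6.79 m

Setting FS = 1.27 in FS = [c + γz cos²β tanφ] / [γz sinβ cosβ] and solving for z:
z = c / [γ cosβ (FS·sinβ − cosβ·tanφ)]
  = 19.9 / [17.4·cos26.4°·(1.27·sin26.4° − cos26.4°·tan22.8°)]
  = 19.9 / [17.4·0.8957·(1.27·0.4446 − 0.8957·0.4204)]
  = 19.9 / 2.9326 = 6.786 m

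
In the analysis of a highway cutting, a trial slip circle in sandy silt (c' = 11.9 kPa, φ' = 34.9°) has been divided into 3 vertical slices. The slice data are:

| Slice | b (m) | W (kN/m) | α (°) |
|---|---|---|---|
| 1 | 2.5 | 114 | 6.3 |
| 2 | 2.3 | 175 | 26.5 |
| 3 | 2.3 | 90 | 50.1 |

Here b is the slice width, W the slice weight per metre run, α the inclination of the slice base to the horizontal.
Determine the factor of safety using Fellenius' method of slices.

Ordinary method of slices: FS = Σ[c'·Δl_i + (W_i cosα_i)·tanφ'] / Σ W_i sinα_i, with Δl_i = b_i / cosα_i.
Slice 1: Δl = 2.5/cos6.3° = 2.515 m; N'_1 = 114·cos6.3° = 113.3; c'Δl = 29.93; W sinα = 12.5
Slice 2: Δl = 2.3/cos26.5° = 2.570 m; N'_2 = 175·cos26.5° = 156.6; c'Δl = 30.58; W sinα = 78.1
Slice 3: Δl = 2.3/cos50.1° = 3.586 m; N'_3 = 90·cos50.1° = 57.7; c'Δl = 42.67; W sinα = 69.0
Σc'Δl = 103.2 kN/m; ΣN' = 327.7 kN/m; ΣW sinα = 159.6 kN/m
Resisting = 103.2 + 327.7·tan34.9° = 103.2 + 228.6 = 331.8 kN/m
FS = 331.8 / 159.6 = 2.078

FS = 2.08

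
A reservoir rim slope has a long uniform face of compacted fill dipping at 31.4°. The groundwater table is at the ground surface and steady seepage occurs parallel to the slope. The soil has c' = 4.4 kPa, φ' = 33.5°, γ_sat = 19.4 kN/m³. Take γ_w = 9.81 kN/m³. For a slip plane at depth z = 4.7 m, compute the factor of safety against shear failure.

With seepage parallel to the slope and the water table at the surface, the effective normal stress on the slip plane uses the buoyant unit weight γ' = γ_sat − γ_w while the driving shear stress uses γ_sat:
FS = [c' + γ' z cos²β tanφ'] / [γ_sat z sinβ cosβ]
γ' = 19.4 − 9.81 = 9.59 kN/m³
Numerator = 4.4 + 9.59·4.7·cos²31.4°·tan33.5° = 4.4 + 9.59·4.7·0.7285·0.6619 = 26.135 kPa
Denominator = 19.4·4.7·sin31.4°·cos31.4° = 19.4·4.7·0.5210·0.8536 = 40.548 kPa
FS = 26.135 / 40.548 = 0.645

FS = 0.64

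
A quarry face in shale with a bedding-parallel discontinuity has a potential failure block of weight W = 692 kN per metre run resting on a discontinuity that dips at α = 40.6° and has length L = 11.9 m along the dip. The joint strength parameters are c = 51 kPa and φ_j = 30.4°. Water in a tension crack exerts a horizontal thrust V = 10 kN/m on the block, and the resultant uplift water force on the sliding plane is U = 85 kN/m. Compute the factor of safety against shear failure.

FS = 1.88

Resolving the block weight along and normal to the plane and applying the Mohr–Coulomb strength on the joint:
N' = W cosα − U − V sinα = 692·cos40.6° − 85 − 10·sin40.6° = 433.9 kN/m
Driving force T = W sinα + V cosα = 692·sin40.6° + 10·cos40.6° = 457.9 kN/m
Resisting force R = c·L + N'·tanφ_j = 51·11.9 + 433.9·tan30.4° = 606.9 + 254.6 = 861.5 kN/m
FS = R / T = 861.5 / 457.9 = 1.881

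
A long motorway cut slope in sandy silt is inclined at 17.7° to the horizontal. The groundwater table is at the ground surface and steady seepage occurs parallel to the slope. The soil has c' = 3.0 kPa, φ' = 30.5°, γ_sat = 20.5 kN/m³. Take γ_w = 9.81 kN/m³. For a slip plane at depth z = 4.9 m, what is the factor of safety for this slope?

With seepage parallel to the slope and the water table at the surface, the effective normal stress on the slip plane uses the buoyant unit weight γ' = γ_sat − γ_w while the driving shear stress uses γ_sat:
FS = [c' + γ' z cos²β tanφ'] / [γ_sat z sinβ cosβ]
γ' = 20.5 − 9.81 = 10.69 kN/m³
Numerator = 3.0 + 10.69·4.9·cos²17.7°·tan30.5° = 3.0 + 10.69·4.9·0.9076·0.5890 = 31.003 kPa
Denominator = 20.5·4.9·sin17.7°·cos17.7° = 20.5·4.9·0.3040·0.9527 = 29.094 kPa
FS = 31.003 / 29.094 = 1.066

FS = 1.07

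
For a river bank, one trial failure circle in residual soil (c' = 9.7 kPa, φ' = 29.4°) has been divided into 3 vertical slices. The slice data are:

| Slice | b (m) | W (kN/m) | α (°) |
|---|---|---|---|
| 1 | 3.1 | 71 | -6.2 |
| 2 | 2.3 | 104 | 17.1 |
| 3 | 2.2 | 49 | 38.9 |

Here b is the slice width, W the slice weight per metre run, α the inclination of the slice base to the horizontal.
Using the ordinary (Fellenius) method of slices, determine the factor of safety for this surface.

Ordinary method of slices: FS = Σ[c'·Δl_i + (W_i cosα_i)·tanφ'] / Σ W_i sinα_i, with Δl_i = b_i / cosα_i.
Slice 1: Δl = 3.1/cos(-6.2°) = 3.118 m; N'_1 = 71·cos(-6.2°) = 70.6; c'Δl = 30.25; W sinα = -7.7
Slice 2: Δl = 2.3/cos17.1° = 2.406 m; N'_2 = 104·cos17.1° = 99.4; c'Δl = 23.34; W sinα = 30.6
Slice 3: Δl = 2.2/cos38.9° = 2.827 m; N'_3 = 49·cos38.9° = 38.1; c'Δl = 27.42; W sinα = 30.8
Σc'Δl = 81.0 kN/m; ΣN' = 208.1 kN/m; ΣW sinα = 53.7 kN/m
Resisting = 81.0 + 208.1·tan29.4° = 81.0 + 117.3 = 198.3 kN/m
FS = 198.3 / 53.7 = 3.694

FS = 3.69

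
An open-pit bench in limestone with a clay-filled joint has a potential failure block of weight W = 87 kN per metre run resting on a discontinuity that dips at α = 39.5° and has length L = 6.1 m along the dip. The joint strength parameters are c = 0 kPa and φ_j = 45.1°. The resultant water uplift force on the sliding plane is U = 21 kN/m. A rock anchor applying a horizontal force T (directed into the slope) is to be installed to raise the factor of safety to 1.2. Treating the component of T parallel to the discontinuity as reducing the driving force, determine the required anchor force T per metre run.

T = 13 kN/m

Resolving forces along and normal to the sliding plane, with the horizontal anchor force T adding T·sinα to the effective normal force and T·cosα acting up the plane against the driving force:
FS = [cL + (W cosα − U + T sinα) tanφ_j] / [W sinα − T cosα]
Without the anchor: N' = 46.1 kN/m, driving T_d = 55.3 kN/m, resisting R = 0·6.1 + 46.1·tan45.1° = 46.3 kN/m, FS = 0.84.
Setting FS = 1.2 and solving for T:
1.2·(55.3 − T cos39.5°) = 46.3 + T sin39.5°·tan45.1°
T·(sin39.5°·tan45.1° + 1.2·cos39.5°) = 1.2·55.3 − 46.3
T·(0.6361·1.0035 + 1.2·0.7716) = 66.4 − 46.3 = 20.1
T·1.5643 = 20.1
T = 12.9 kN/m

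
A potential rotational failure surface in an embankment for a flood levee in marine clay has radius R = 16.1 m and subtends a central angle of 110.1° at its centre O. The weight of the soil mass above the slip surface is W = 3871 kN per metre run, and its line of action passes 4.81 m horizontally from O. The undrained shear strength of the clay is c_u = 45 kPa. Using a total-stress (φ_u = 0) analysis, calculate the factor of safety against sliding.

Taking moments about the centre O, the resisting moment is provided by the undrained shear strength acting along the arc:
Arc length L_a = R·θ = 16.1·(110.1°·π/180) = 16.1·1.9216 = 30.94 m
M_R = c_u·L_a·R = 45·30.94·16.1 = 22414.5 kN·m/m
M_D = W·d = 3871·4.81 = 18619.5 kN·m/m
FS = M_R / M_D = 22414.5 / 18619.5 = 1.204

FS = 1.20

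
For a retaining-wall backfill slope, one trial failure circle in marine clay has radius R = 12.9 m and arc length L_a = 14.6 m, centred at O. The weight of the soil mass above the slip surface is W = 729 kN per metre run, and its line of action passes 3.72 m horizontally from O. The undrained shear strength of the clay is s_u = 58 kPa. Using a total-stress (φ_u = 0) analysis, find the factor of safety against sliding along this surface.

Taking moments about the centre O, the resisting moment is provided by the undrained shear strength acting along the arc:
M_R = s_u·L_a·R = 58·14.60·12.9 = 10923.7 kN·m/m
M_D = W·d = 729·3.72 = 2711.9 kN·m/m
FS = M_R / M_D = 10923.7 / 2711.9 = 4.028

FS = 4.03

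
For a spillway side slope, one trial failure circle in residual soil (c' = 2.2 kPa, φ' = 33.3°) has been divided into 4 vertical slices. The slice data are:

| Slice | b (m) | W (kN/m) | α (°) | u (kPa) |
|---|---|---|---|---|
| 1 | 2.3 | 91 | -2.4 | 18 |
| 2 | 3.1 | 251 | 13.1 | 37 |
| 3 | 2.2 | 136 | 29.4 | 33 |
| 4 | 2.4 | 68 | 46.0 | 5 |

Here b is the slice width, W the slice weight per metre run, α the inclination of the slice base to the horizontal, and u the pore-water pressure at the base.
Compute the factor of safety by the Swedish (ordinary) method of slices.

Ordinary method of slices: FS = Σ[c'·Δl_i + (W_i cosα_i − u_i·Δl_i)·tanφ'] / Σ W_i sinα_i, with Δl_i = b_i / cosα_i.
Slice 1: Δl = 2.3/cos(-2.4°) = 2.302 m; N'_1 = 91·cos(-2.4°) − 18·2.302 = 49.5; c'Δl = 5.06; W sinα = -3.8
Slice 2: Δl = 3.1/cos13.1° = 3.183 m; N'_2 = 251·cos13.1° − 37·3.183 = 126.7; c'Δl = 7.00; W sinα = 56.9
Slice 3: Δl = 2.2/cos29.4° = 2.525 m; N'_3 = 136·cos29.4° − 33·2.525 = 35.2; c'Δl = 5.56; W sinα = 66.8
Slice 4: Δl = 2.4/cos46.0° = 3.455 m; N'_4 = 68·cos46.0° − 5·3.455 = 30.0; c'Δl = 7.60; W sinα = 48.9
Σc'Δl = 25.2 kN/m; ΣN' = 241.3 kN/m; ΣW sinα = 168.8 kN/m
Resisting = 25.2 + 241.3·tan33.3° = 25.2 + 158.5 = 183.7 kN/m
FS = 183.7 / 168.8 = 1.089

FS = 1.09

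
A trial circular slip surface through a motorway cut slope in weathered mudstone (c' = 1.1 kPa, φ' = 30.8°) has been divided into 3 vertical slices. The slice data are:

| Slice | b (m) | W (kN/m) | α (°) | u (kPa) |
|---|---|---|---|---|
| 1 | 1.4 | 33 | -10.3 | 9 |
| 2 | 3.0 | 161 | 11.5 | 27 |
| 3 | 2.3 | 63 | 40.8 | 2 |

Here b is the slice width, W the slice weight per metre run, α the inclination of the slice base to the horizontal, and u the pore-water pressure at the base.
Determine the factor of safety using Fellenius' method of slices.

FS = 1.33

Ordinary method of slices: FS = Σ[c'·Δl_i + (W_i cosα_i − u_i·Δl_i)·tanφ'] / Σ W_i sinα_i, with Δl_i = b_i / cosα_i.
Slice 1: Δl = 1.4/cos(-10.3°) = 1.423 m; N'_1 = 33·cos(-10.3°) − 9·1.423 = 19.7; c'Δl = 1.57; W sinα = -5.9
Slice 2: Δl = 3.0/cos11.5° = 3.061 m; N'_2 = 161·cos11.5° − 27·3.061 = 75.1; c'Δl = 3.37; W sinα = 32.1
Slice 3: Δl = 2.3/cos40.8° = 3.038 m; N'_3 = 63·cos40.8° − 2·3.038 = 41.6; c'Δl = 3.34; W sinα = 41.2
Σc'Δl = 8.3 kN/m; ΣN' = 136.4 kN/m; ΣW sinα = 67.4 kN/m
Resisting = 8.3 + 136.4·tan30.8° = 8.3 + 81.3 = 89.6 kN/m
FS = 89.6 / 67.4 = 1.330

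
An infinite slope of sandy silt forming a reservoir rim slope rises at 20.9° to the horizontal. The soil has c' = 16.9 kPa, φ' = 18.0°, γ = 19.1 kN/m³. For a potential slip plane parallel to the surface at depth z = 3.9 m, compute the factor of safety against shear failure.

For an infinite slope with a slip plane parallel to the surface (no pore pressure): FS = [c' + γz cos²β tanφ'] / [γz sinβ cosβ].
γz = 19.1·3.9 = 74.49 kN/m²
Numerator = 16.9 + 74.49·cos²20.9°·tan18.0° = 16.9 + 74.49·0.8727·0.3249 = 38.023 kPa
Denominator = 74.49·sin20.9°·cos20.9° = 74.49·0.3567·0.9342 = 24.825 kPa
FS = 38.023 / 24.825 = 1.532

FS = 1.53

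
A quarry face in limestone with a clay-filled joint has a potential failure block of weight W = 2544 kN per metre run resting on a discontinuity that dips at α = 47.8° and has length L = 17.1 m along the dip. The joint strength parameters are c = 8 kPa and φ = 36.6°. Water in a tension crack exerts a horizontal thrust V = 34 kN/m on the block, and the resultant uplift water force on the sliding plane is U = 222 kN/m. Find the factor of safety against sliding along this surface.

FS = 0.64

Resolving the block weight along and normal to the plane and applying the Mohr–Coulomb strength on the joint:
N' = W cosα − U − V sinα = 2544·cos47.8° − 222 − 34·sin47.8° = 1461.7 kN/m
Driving force T = W sinα + V cosα = 2544·sin47.8° + 34·cos47.8° = 1907.4 kN/m
Resisting force R = c·L + N'·tanφ = 8·17.1 + 1461.7·tan36.6° = 136.8 + 1085.5 = 1222.3 kN/m
FS = R / T = 1222.3 / 1907.4 = 0.641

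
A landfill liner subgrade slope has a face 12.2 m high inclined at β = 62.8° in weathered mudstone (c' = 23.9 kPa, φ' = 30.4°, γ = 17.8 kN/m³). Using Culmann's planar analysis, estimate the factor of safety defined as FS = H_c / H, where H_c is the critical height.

H_c = (4c'/γ) · sinβ cosφ' / [1 − cos(β − φ')]
    = (4·23.9/17.8) · sin62.8°·cos30.4° / [1 − cos32.4°]
    = 5.371 · 0.7671 / 0.1557 = 26.47 m
FS = H_c / H = 26.47 / 12.2 = 2.169

FS = 2.17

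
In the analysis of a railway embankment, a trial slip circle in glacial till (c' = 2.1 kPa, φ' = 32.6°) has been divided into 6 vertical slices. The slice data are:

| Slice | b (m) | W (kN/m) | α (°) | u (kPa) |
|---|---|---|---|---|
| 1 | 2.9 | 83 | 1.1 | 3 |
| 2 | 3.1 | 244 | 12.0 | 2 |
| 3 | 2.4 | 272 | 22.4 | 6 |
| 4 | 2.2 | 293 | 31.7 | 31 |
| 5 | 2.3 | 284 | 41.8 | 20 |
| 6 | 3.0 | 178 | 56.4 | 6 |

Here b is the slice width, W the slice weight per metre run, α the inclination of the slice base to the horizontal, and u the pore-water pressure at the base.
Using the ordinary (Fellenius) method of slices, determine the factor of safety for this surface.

FS = 0.98

Ordinary method of slices: FS = Σ[c'·Δl_i + (W_i cosα_i − u_i·Δl_i)·tanφ'] / Σ W_i sinα_i, with Δl_i = b_i / cosα_i.
Slice 1: Δl = 2.9/cos1.1° = 2.901 m; N'_1 = 83·cos1.1° − 3·2.901 = 74.3; c'Δl = 6.09; W sinα = 1.6
Slice 2: Δl = 3.1/cos12.0° = 3.169 m; N'_2 = 244·cos12.0° − 2·3.169 = 232.3; c'Δl = 6.66; W sinα = 50.7
Slice 3: Δl = 2.4/cos22.4° = 2.596 m; N'_3 = 272·cos22.4° − 6·2.596 = 235.9; c'Δl = 5.45; W sinα = 103.7
Slice 4: Δl = 2.2/cos31.7° = 2.586 m; N'_4 = 293·cos31.7° − 31·2.586 = 169.1; c'Δl = 5.43; W sinα = 154.0
Slice 5: Δl = 2.3/cos41.8° = 3.085 m; N'_5 = 284·cos41.8° − 20·3.085 = 150.0; c'Δl = 6.48; W sinα = 189.3
Slice 6: Δl = 3.0/cos56.4° = 5.421 m; N'_6 = 178·cos56.4° − 6·5.421 = 66.0; c'Δl = 11.38; W sinα = 148.3
Σc'Δl = 41.5 kN/m; ΣN' = 927.6 kN/m; ΣW sinα = 647.5 kN/m
Resisting = 41.5 + 927.6·tan32.6° = 41.5 + 593.2 = 634.7 kN/m
FS = 634.7 / 647.5 = 0.980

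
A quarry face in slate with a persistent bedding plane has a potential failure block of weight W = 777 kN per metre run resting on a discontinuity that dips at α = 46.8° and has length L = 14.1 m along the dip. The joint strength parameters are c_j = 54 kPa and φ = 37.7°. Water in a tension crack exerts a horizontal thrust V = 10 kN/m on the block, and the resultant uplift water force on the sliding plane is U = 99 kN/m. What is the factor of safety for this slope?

Resolving the block weight along and normal to the plane and applying the Mohr–Coulomb strength on the joint:
N' = W cosα − U − V sinα = 777·cos46.8° − 99 − 10·sin46.8° = 425.6 kN/m
Driving force T = W sinα + V cosα = 777·sin46.8° + 10·cos46.8° = 573.3 kN/m
Resisting force R = c_j·L + N'·tanφ = 54·14.1 + 425.6·tan37.7° = 761.4 + 328.9 = 1090.3 kN/m
FS = R / T = 1090.3 / 573.3 = 1.902

FS = 1.90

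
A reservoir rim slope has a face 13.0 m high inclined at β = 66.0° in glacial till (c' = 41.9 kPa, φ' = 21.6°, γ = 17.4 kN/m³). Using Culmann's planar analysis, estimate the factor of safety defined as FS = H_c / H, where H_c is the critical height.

FS = 2.20

H_c = (4c'/γ) · sinβ cosφ' / [1 − cos(β − φ')]
    = (4·41.9/17.4) · sin66.0°·cos21.6° / [1 − cos44.4°]
    = 9.632 · 0.8494 / 0.2855 = 28.65 m
FS = H_c / H = 28.65 / 13.0 = 2.204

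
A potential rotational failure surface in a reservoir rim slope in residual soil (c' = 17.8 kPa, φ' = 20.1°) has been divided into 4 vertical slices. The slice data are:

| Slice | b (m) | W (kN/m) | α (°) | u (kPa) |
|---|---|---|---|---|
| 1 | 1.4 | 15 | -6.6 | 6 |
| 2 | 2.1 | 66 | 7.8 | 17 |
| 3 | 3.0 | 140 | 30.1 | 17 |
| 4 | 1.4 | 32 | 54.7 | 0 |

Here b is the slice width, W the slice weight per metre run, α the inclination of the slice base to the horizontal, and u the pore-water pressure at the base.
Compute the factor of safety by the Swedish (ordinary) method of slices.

FS = 2.03

Ordinary method of slices: FS = Σ[c'·Δl_i + (W_i cosα_i − u_i·Δl_i)·tanφ'] / Σ W_i sinα_i, with Δl_i = b_i / cosα_i.
Slice 1: Δl = 1.4/cos(-6.6°) = 1.409 m; N'_1 = 15·cos(-6.6°) − 6·1.409 = 6.4; c'Δl = 25.09; W sinα = -1.7
Slice 2: Δl = 2.1/cos7.8° = 2.120 m; N'_2 = 66·cos7.8° − 17·2.120 = 29.4; c'Δl = 37.73; W sinα = 9.0
Slice 3: Δl = 3.0/cos30.1° = 3.468 m; N'_3 = 140·cos30.1° − 17·3.468 = 62.2; c'Δl = 61.72; W sinα = 70.2
Slice 4: Δl = 1.4/cos54.7° = 2.423 m; N'_4 = 32·cos54.7° − 0·2.423 = 18.5; c'Δl = 43.12; W sinα = 26.1
Σc'Δl = 167.7 kN/m; ΣN' = 116.5 kN/m; ΣW sinα = 103.6 kN/m
Resisting = 167.7 + 116.5·tan20.1° = 167.7 + 42.6 = 210.3 kN/m
FS = 210.3 / 103.6 = 2.031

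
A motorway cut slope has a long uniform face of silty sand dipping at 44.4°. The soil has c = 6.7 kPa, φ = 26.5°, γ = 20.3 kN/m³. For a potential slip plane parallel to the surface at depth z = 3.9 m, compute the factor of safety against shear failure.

FS = 0.68

For an infinite slope with a slip plane parallel to the surface (no pore pressure): FS = [c + γz cos²β tanφ] / [γz sinβ cosβ].
γz = 20.3·3.9 = 79.17 kN/m²
Numerator = 6.7 + 79.17·cos²44.4°·tan26.5° = 6.7 + 79.17·0.5105·0.4986 = 26.850 kPa
Denominator = 79.17·sin44.4°·cos44.4° = 79.17·0.6997·0.7145 = 39.576 kPa
FS = 26.850 / 39.576 = 0.678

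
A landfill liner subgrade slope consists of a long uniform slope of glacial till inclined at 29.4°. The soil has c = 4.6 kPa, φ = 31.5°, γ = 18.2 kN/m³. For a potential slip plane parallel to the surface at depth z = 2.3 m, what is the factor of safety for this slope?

For an infinite slope with a slip plane parallel to the surface (no pore pressure): FS = [c + γz cos²β tanφ] / [γz sinβ cosβ].
γz = 18.2·2.3 = 41.86 kN/m²
Numerator = 4.6 + 41.86·cos²29.4°·tan31.5° = 4.6 + 41.86·0.7590·0.6128 = 24.070 kPa
Denominator = 41.86·sin29.4°·cos29.4° = 41.86·0.4909·0.8712 = 17.903 kPa
FS = 24.070 / 17.903 = 1.344

FS = 1.34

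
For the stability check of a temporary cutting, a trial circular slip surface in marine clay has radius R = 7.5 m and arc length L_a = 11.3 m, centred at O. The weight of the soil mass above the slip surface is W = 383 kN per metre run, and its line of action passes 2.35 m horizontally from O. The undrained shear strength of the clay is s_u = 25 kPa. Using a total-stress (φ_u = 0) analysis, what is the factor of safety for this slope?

FS = 2.35

Taking moments about the centre O, the resisting moment is provided by the undrained shear strength acting along the arc:
M_R = s_u·L_a·R = 25·11.30·7.5 = 2118.8 kN·m/m
M_D = W·d = 383·2.35 = 900.1 kN·m/m
FS = M_R / M_D = 2118.8 / 900.1 = 2.354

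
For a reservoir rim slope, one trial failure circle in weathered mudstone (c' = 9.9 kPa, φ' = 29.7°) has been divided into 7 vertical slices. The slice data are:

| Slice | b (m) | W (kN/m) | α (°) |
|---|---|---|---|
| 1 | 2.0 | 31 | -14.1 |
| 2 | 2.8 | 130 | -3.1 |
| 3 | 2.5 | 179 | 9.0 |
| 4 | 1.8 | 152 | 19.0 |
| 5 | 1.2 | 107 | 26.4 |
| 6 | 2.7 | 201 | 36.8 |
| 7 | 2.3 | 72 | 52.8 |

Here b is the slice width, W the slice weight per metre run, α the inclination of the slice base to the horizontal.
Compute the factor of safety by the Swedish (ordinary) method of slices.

Ordinary method of slices: FS = Σ[c'·Δl_i + (W_i cosα_i)·tanφ'] / Σ W_i sinα_i, with Δl_i = b_i / cosα_i.
Slice 1: Δl = 2.0/cos(-14.1°) = 2.062 m; N'_1 = 31·cos(-14.1°) = 30.1; c'Δl = 20.42; W sinα = -7.6
Slice 2: Δl = 2.8/cos(-3.1°) = 2.804 m; N'_2 = 130·cos(-3.1°) = 129.8; c'Δl = 27.76; W sinα = -7.0
Slice 3: Δl = 2.5/cos9.0° = 2.531 m; N'_3 = 179·cos9.0° = 176.8; c'Δl = 25.06; W sinα = 28.0
Slice 4: Δl = 1.8/cos19.0° = 1.904 m; N'_4 = 152·cos19.0° = 143.7; c'Δl = 18.85; W sinα = 49.5
Slice 5: Δl = 1.2/cos26.4° = 1.340 m; N'_5 = 107·cos26.4° = 95.8; c'Δl = 13.26; W sinα = 47.6
Slice 6: Δl = 2.7/cos36.8° = 3.372 m; N'_6 = 201·cos36.8° = 160.9; c'Δl = 33.38; W sinα = 120.4
Slice 7: Δl = 2.3/cos52.8° = 3.804 m; N'_7 = 72·cos52.8° = 43.5; c'Δl = 37.66; W sinα = 57.4
Σc'Δl = 176.4 kN/m; ΣN' = 780.7 kN/m; ΣW sinα = 288.2 kN/m
Resisting = 176.4 + 780.7·tan29.7° = 176.4 + 445.3 = 621.7 kN/m
FS = 621.7 / 288.2 = 2.157

FS = 2.16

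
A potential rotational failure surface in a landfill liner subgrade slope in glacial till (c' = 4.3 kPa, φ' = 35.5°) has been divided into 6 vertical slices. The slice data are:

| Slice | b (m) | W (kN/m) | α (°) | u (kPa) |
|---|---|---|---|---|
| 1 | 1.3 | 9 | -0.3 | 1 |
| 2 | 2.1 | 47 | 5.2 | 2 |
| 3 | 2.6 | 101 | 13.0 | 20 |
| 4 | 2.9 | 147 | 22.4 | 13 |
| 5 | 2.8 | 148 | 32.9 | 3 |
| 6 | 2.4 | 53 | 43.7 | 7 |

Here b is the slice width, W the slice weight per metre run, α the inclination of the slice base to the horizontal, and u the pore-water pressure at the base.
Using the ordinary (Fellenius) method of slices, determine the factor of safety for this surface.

FS = 1.48

Ordinary method of slices: FS = Σ[c'·Δl_i + (W_i cosα_i − u_i·Δl_i)·tanφ'] / Σ W_i sinα_i, with Δl_i = b_i / cosα_i.
Slice 1: Δl = 1.3/cos(-0.3°) = 1.300 m; N'_1 = 9·cos(-0.3°) − 1·1.300 = 7.7; c'Δl = 5.59; W sinα = -0.0
Slice 2: Δl = 2.1/cos5.2° = 2.109 m; N'_2 = 47·cos5.2° − 2·2.109 = 42.6; c'Δl = 9.07; W sinα = 4.3
Slice 3: Δl = 2.6/cos13.0° = 2.668 m; N'_3 = 101·cos13.0° − 20·2.668 = 45.0; c'Δl = 11.47; W sinα = 22.7
Slice 4: Δl = 2.9/cos22.4° = 3.137 m; N'_4 = 147·cos22.4° − 13·3.137 = 95.1; c'Δl = 13.49; W sinα = 56.0
Slice 5: Δl = 2.8/cos32.9° = 3.335 m; N'_5 = 148·cos32.9° − 3·3.335 = 114.3; c'Δl = 14.34; W sinα = 80.4
Slice 6: Δl = 2.4/cos43.7° = 3.320 m; N'_6 = 53·cos43.7° − 7·3.320 = 15.1; c'Δl = 14.27; W sinα = 36.6
Σc'Δl = 68.2 kN/m; ΣN' = 319.8 kN/m; ΣW sinα = 200.0 kN/m
Resisting = 68.2 + 319.8·tan35.5° = 68.2 + 228.1 = 296.3 kN/m
FS = 296.3 / 200.0 = 1.482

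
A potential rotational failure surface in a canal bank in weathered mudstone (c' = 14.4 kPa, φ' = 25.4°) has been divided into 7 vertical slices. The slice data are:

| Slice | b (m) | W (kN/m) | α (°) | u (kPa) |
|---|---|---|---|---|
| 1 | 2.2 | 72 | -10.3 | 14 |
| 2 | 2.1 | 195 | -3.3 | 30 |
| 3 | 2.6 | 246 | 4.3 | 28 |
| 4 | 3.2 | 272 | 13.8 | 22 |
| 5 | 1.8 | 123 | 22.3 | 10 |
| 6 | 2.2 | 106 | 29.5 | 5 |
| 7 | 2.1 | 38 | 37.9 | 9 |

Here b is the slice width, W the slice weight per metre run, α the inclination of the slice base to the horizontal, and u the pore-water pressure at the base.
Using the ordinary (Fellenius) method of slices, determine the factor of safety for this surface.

FS = 3.25

Ordinary method of slices: FS = Σ[c'·Δl_i + (W_i cosα_i − u_i·Δl_i)·tanφ'] / Σ W_i sinα_i, with Δl_i = b_i / cosα_i.
Slice 1: Δl = 2.2/cos(-10.3°) = 2.236 m; N'_1 = 72·cos(-10.3°) − 14·2.236 = 39.5; c'Δl = 32.20; W sinα = -12.9
Slice 2: Δl = 2.1/cos(-3.3°) = 2.103 m; N'_2 = 195·cos(-3.3°) − 30·2.103 = 131.6; c'Δl = 30.29; W sinα = -11.2
Slice 3: Δl = 2.6/cos4.3° = 2.607 m; N'_3 = 246·cos4.3° − 28·2.607 = 172.3; c'Δl = 37.55; W sinα = 18.4
Slice 4: Δl = 3.2/cos13.8° = 3.295 m; N'_4 = 272·cos13.8° − 22·3.295 = 191.7; c'Δl = 47.45; W sinα = 64.9
Slice 5: Δl = 1.8/cos22.3° = 1.946 m; N'_5 = 123·cos22.3° − 10·1.946 = 94.3; c'Δl = 28.02; W sinα = 46.7
Slice 6: Δl = 2.2/cos29.5° = 2.528 m; N'_6 = 106·cos29.5° − 5·2.528 = 79.6; c'Δl = 36.40; W sinα = 52.2
Slice 7: Δl = 2.1/cos37.9° = 2.661 m; N'_7 = 38·cos37.9° − 9·2.661 = 6.0; c'Δl = 38.32; W sinα = 23.3
Σc'Δl = 250.2 kN/m; ΣN' = 715.1 kN/m; ΣW sinα = 181.4 kN/m
Resisting = 250.2 + 715.1·tan25.4° = 250.2 + 339.5 = 589.8 kN/m
FS = 589.8 / 181.4 = 3.250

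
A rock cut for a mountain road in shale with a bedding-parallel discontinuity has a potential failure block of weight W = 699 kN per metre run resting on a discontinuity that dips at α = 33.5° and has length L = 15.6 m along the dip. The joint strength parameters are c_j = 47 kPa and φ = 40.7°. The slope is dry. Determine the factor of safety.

Resolving the block weight along and normal to the plane and applying the Mohr–Coulomb strength on the joint:
N' = W cosα = 699·cos33.5° = 582.9 kN/m
Driving force T = W sinα = 699·sin33.5° = 385.8 kN/m
Resisting force R = c_j·L + N'·tanφ = 47·15.6 + 582.9·tan40.7° = 733.2 + 501.4 = 1234.6 kN/m
FS = R / T = 1234.6 / 385.8 = 3.200

FS = 3.20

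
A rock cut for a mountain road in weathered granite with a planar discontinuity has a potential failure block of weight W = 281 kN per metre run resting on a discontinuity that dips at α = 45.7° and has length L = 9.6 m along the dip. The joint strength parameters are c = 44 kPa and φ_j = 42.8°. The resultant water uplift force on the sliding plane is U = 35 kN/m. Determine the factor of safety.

FS = 2.84

Resolving the block weight along and normal to the plane and applying the Mohr–Coulomb strength on the joint:
N' = W cosα − U = 281·cos45.7° − 35 = 161.3 kN/m
Driving force T = W sinα = 281·sin45.7° = 201.1 kN/m
Resisting force R = c·L + N'·tanφ_j = 44·9.6 + 161.3·tan42.8° = 422.4 + 149.3 = 571.7 kN/m
FS = R / T = 571.7 / 201.1 = 2.843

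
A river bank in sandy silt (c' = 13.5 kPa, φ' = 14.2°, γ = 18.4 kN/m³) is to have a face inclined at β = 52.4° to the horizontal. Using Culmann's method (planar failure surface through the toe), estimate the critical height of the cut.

Culmann's analysis gives the critical failure plane at α_cr = (β + φ')/2 = (52.4 + 14.2)/2 = 33.3°, and the critical height
H_c = (4c'/γ) · sinβ cosφ' / [1 − cos(β − φ')]
    = (4·13.5/18.4) · sin52.4°·cos14.2° / [1 − cos(38.2°)]
    = 2.935 · 0.7923·0.9694 / [1 − 0.7859]
    = 2.935 · 0.7681 / 0.2141
    = 10.53 m

H_c = 10.53 m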